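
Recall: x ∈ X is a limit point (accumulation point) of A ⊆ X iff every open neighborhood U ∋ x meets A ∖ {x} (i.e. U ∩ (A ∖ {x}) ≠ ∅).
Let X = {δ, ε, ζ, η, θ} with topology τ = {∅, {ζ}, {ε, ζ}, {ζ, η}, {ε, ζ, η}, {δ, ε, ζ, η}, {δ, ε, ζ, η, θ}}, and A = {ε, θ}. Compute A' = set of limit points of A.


A' = {δ, θ}

For each x ∈ X, list the open sets U ∈ τ with x ∈ U, then check whether U ∩ (A ∖ {x}) ≠ ∅ for every such U.
  x = δ: opens ∋ x are {δ, ε, ζ, η}, {δ, ε, ζ, η, θ}; each meets A ∖ {δ}, so x IS a limit point.
  x = ε: open {ε, ζ} ∋ x has {ε, ζ} ∩ (A ∖ {ε}) = ∅, so x is NOT a limit point.
  x = ζ: open {ζ} ∋ x has {ζ} ∩ (A ∖ {ζ}) = ∅, so x is NOT a limit point.
  x = η: open {ζ, η} ∋ x has {ζ, η} ∩ (A ∖ {η}) = ∅, so x is NOT a limit point.
  x = θ: opens ∋ x are {δ, ε, ζ, η, θ}; each meets A ∖ {θ}, so x IS a limit point.
Collecting: A' = {δ, θ}.


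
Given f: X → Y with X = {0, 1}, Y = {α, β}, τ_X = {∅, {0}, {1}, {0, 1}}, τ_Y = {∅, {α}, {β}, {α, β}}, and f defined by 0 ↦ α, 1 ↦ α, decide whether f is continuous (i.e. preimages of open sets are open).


f IS continuous.

Compute f^{-1}(U) for each U ∈ τ_Y:
  U = ∅: f^{-1}(U) = ∅ ∈ τ_X ✓.
  U = {α}: f^{-1}(U) = {0, 1} ∈ τ_X ✓.
  U = {β}: f^{-1}(U) = ∅ ∈ τ_X ✓.
  U = {α, β}: f^{-1}(U) = {0, 1} ∈ τ_X ✓.
Every preimage lies in τ_X, so f IS continuous.


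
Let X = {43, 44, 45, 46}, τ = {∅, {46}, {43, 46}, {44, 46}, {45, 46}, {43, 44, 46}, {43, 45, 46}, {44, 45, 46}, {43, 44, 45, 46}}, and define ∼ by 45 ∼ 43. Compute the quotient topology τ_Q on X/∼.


X/∼ = {[43=45], [44], [46]}; |τ_Q| = 5.

Equivalence classes: [43=45], [44], [46].
Quotient map π: X → X/∼ sends 43 ↦ [43=45], 44 ↦ [44], 45 ↦ [43=45], 46 ↦ [46].
For each subset V ⊆ X/∼, compute π^{-1}(V) ⊆ X and check whether π^{-1}(V) ∈ τ. V is open in τ_Q iff π^{-1}(V) ∈ τ.
  V = {}: π^{-1}(V) = ∅ ∈ τ ✓.
  V = {[43=45]}: π^{-1}(V) = {43, 45} ∉ τ ✗.
  V = {[44]}: π^{-1}(V) = {44} ∉ τ ✗.
  V = {[43=45], [44]}: π^{-1}(V) = {43, 44, 45} ∉ τ ✗.
  V = {[46]}: π^{-1}(V) = {46} ∈ τ ✓.
  V = {[43=45], [46]}: π^{-1}(V) = {43, 45, 46} ∈ τ ✓.
  V = {[44], [46]}: π^{-1}(V) = {44, 46} ∈ τ ✓.
  V = {[43=45], [44], [46]}: π^{-1}(V) = {43, 44, 45, 46} ∈ τ ✓.
Open sets in the quotient: τ_Q = {{}, {[46]}, {[43=45], [46]}, {[44], [46]}, {[43=45], [44], [46]}} (5 elements).


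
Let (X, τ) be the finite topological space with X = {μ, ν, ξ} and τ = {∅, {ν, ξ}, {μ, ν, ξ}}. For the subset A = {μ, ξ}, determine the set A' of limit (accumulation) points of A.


A' = {μ, ν}

For each x ∈ X, list the open sets U ∈ τ with x ∈ U, then check whether U ∩ (A ∖ {x}) ≠ ∅ for every such U.
  x = μ: opens ∋ x are {μ, ν, ξ}; each meets A ∖ {μ}, so x IS a limit point.
  x = ν: opens ∋ x are {ν, ξ}, {μ, ν, ξ}; each meets A ∖ {ν}, so x IS a limit point.
  x = ξ: open {ν, ξ} ∋ x has {ν, ξ} ∩ (A ∖ {ξ}) = ∅, so x is NOT a limit point.
Collecting: A' = {μ, ν}.


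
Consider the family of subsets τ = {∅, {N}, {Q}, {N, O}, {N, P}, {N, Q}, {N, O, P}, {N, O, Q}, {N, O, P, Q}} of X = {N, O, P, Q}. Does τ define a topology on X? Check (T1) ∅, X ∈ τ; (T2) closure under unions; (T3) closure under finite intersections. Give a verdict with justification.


τ is NOT a topology on X.

Axiom (T1): ∅ ∈ τ? Yes; X ∈ τ? Yes.
Axiom (T2/T3): check pairwise unions and intersections of members of τ.
Counterexample for (T2): {Q} ∪ {N, P} = {N, P, Q} ∉ τ. Therefore τ is NOT a topology.


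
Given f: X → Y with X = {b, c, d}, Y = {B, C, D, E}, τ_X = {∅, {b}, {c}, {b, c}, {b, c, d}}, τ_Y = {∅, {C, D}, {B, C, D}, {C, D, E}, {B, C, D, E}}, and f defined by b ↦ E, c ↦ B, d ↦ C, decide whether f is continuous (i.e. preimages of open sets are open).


f is NOT continuous.

Compute f^{-1}(U) for each U ∈ τ_Y:
  U = ∅: f^{-1}(U) = ∅ ∈ τ_X ✓.
  U = {C, D}: f^{-1}(U) = {d} ∉ τ_X ✗.
  U = {B, C, D}: f^{-1}(U) = {c, d} ∉ τ_X ✗.
  U = {C, D, E}: f^{-1}(U) = {b, d} ∉ τ_X ✗.
  U = {B, C, D, E}: f^{-1}(U) = {b, c, d} ∈ τ_X ✓.
Found U = {C, D} with f^{-1}(U) = {d} not in τ_X. Therefore f is NOT continuous.


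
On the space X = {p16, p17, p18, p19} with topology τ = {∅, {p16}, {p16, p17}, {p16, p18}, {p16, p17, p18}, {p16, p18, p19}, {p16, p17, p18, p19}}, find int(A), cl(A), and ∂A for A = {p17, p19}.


int(A) = ∅, cl(A) = {p17, p19}, ∂A = {p17, p19}.

Closed sets in (X, τ) are complements of opens:
  closed(X, τ) = {∅, {p17}, {p19}, {p17, p19}, {p18, p19}, {p17, p18, p19}, {p16, p17, p18, p19}}.
int(A) = ⋃ {U ∈ τ : U ⊆ A}. Opens contained in A: ∅.
Taking the union of these: int(A) = ∅.
cl(A) = ⋂ {C closed : A ⊆ C}. Closed sets containing A: {p17, p19}, {p17, p18, p19}, {p16, p17, p18, p19}.
Intersecting these: cl(A) = {p17, p19}.
∂A = cl(A) ∖ int(A) = {p17, p19} ∖ ∅ = {p17, p19}.


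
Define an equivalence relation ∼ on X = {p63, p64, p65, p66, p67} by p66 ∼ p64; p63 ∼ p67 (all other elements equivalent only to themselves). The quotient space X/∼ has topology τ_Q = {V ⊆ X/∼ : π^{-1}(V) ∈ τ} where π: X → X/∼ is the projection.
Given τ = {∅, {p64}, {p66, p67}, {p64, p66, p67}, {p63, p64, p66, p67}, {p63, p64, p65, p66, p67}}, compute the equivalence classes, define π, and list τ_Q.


X/∼ = {[p63=p67], [p64=p66], [p65]}; |τ_Q| = 3.

Equivalence classes: [p63=p67], [p64=p66], [p65].
Quotient map π: X → X/∼ sends p63 ↦ [p63=p67], p64 ↦ [p64=p66], p65 ↦ [p65], p66 ↦ [p64=p66], p67 ↦ [p63=p67].
For each subset V ⊆ X/∼, compute π^{-1}(V) ⊆ X and check whether π^{-1}(V) ∈ τ. V is open in τ_Q iff π^{-1}(V) ∈ τ.
  V = {}: π^{-1}(V) = ∅ ∈ τ ✓.
  V = {[p63=p67]}: π^{-1}(V) = {p63, p67} ∉ τ ✗.
  V = {[p64=p66]}: π^{-1}(V) = {p64, p66} ∉ τ ✗.
  V = {[p63=p67], [p64=p66]}: π^{-1}(V) = {p63, p64, p66, p67} ∈ τ ✓.
  V = {[p65]}: π^{-1}(V) = {p65} ∉ τ ✗.
  V = {[p63=p67], [p65]}: π^{-1}(V) = {p63, p65, p67} ∉ τ ✗.
  V = {[p64=p66], [p65]}: π^{-1}(V) = {p64, p65, p66} ∉ τ ✗.
  V = {[p63=p67], [p64=p66], [p65]}: π^{-1}(V) = {p63, p64, p65, p66, p67} ∈ τ ✓.
Open sets in the quotient: τ_Q = {{}, {[p63=p67], [p64=p66]}, {[p63=p67], [p64=p66], [p65]}} (3 elements).


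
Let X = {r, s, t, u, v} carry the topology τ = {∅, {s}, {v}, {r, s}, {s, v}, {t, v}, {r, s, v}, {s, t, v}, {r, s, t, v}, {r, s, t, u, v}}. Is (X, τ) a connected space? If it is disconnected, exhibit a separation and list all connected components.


(X, τ) is connected.

Find clopen sets (U ∈ τ with X ∖ U ∈ τ):
  U = ∅, X ∖ U = {r, s, t, u, v} — both open, so U is clopen.
  U = {r, s, t, u, v}, X ∖ U = ∅ — both open, so U is clopen.
Only trivial clopens (∅ and X) exist, so (X, τ) is connected.
Compute connected components by grouping points that agree on all clopens:
  component: {r, s, t, u, v}


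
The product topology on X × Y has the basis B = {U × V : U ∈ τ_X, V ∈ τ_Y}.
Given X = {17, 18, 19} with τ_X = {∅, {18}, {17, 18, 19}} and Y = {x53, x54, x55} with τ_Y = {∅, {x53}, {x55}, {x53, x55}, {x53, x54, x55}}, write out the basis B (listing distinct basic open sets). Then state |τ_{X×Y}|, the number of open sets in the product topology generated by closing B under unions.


Basis B = {∅ × ∅, {18} × {x53}, {18} × {x55}, {18} × {x53, x55}, {17, 18, 19} × {x53}, {17, 18, 19} × {x55}, {18} × {x53, x54, x55}, {17, 18, 19} × {x53, x55}, {17, 18, 19} × {x53, x54, x55}}; |τ_{X×Y}| = 14.

Enumerate products U × V with U ∈ τ_X, V ∈ τ_Y (deduplicated):
  ∅ × ∅ = {} (∅)
  {18} × {x53} = {(18,x53)}
  {18} × {x55} = {(18,x55)}
  {18} × {x53, x55} = {(18,x53), (18,x55)}
  {17, 18, 19} × {x53} = {(17,x53), (18,x53), (19,x53)}
  {17, 18, 19} × {x55} = {(17,x55), (18,x55), (19,x55)}
  {18} × {x53, x54, x55} = {(18,x53), (18,x54), (18,x55)}
  {17, 18, 19} × {x53, x55} = {(17,x53), (17,x55), (18,x53), (18,x55), (19,x53), (19,x55)}
  {17, 18, 19} × {x53, x54, x55} = {(17,x53), (17,x54), (17,x55), (18,x53), (18,x54), (18,x55), (19,x53), (19,x54), (19,x55)}
These 9 distinct sets form the basis B.
Close under arbitrary unions to get τ_{X×Y}; counting gives |τ_{X×Y}| = 14.


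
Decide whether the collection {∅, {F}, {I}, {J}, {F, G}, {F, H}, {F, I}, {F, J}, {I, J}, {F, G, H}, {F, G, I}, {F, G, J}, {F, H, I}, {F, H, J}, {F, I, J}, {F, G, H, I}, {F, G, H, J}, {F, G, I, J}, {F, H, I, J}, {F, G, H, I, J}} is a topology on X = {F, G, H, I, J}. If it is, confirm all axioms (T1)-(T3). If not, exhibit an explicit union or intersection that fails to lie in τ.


τ IS a topology on X.

Axiom (T1): ∅ ∈ τ? Yes; X ∈ τ? Yes.
Axiom (T2/T3): check pairwise unions and intersections of members of τ.
All pairwise intersections and unions checked — each lies in τ. Therefore τ satisfies (T1), (T2), (T3): it IS a topology on X.


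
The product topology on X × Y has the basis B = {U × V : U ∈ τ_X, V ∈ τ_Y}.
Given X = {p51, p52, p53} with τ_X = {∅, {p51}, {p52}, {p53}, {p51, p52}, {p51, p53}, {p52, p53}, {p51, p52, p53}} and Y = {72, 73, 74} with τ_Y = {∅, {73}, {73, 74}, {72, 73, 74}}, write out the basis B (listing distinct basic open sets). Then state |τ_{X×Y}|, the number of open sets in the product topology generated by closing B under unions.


Basis B = {∅ × ∅, {p51} × {73}, {p52} × {73}, {p53} × {73}, {p51} × {73, 74}, {p51, p52} × {73}, {p51, p53} × {73}, {p52} × {73, 74}, {p52, p53} × {73}, {p53} × {73, 74}, {p51} × {72, 73, 74}, {p51, p52, p53} × {73}, {p52} × {72, 73, 74}, {p53} × {72, 73, 74}, {p51, p52} × {73, 74}, {p51, p53} × {73, 74}, {p52, p53} × {73, 74}, {p51, p52} × {72, 73, 74}, {p51, p53} × {72, 73, 74}, {p51, p52, p53} × {73, 74}, {p52, p53} × {72, 73, 74}, {p51, p52, p53} × {72, 73, 74}}; |τ_{X×Y}| = 64.

Enumerate products U × V with U ∈ τ_X, V ∈ τ_Y (deduplicated):
  ∅ × ∅ = {} (∅)
  {p51} × {73} = {(p51,73)}
  {p52} × {73} = {(p52,73)}
  {p53} × {73} = {(p53,73)}
  {p51} × {73, 74} = {(p51,73), (p51,74)}
  {p51, p52} × {73} = {(p51,73), (p52,73)}
  {p51, p53} × {73} = {(p51,73), (p53,73)}
  {p52} × {73, 74} = {(p52,73), (p52,74)}
  {p52, p53} × {73} = {(p52,73), (p53,73)}
  {p53} × {73, 74} = {(p53,73), (p53,74)}
  {p51} × {72, 73, 74} = {(p51,72), (p51,73), (p51,74)}
  {p51, p52, p53} × {73} = {(p51,73), (p52,73), (p53,73)}
  {p52} × {72, 73, 74} = {(p52,72), (p52,73), (p52,74)}
  {p53} × {72, 73, 74} = {(p53,72), (p53,73), (p53,74)}
  {p51, p52} × {73, 74} = {(p51,73), (p51,74), (p52,73), (p52,74)}
  {p51, p53} × {73, 74} = {(p51,73), (p51,74), (p53,73), (p53,74)}
  {p52, p53} × {73, 74} = {(p52,73), (p52,74), (p53,73), (p53,74)}
  {p51, p52} × {72, 73, 74} = {(p51,72), (p51,73), (p51,74), (p52,72), (p52,73), (p52,74)}
  {p51, p53} × {72, 73, 74} = {(p51,72), (p51,73), (p51,74), (p53,72), (p53,73), (p53,74)}
  {p51, p52, p53} × {73, 74} = {(p51,73), (p51,74), (p52,73), (p52,74), (p53,73), (p53,74)}
  {p52, p53} × {72, 73, 74} = {(p52,72), (p52,73), (p52,74), (p53,72), (p53,73), (p53,74)}
  {p51, p52, p53} × {72, 73, 74} = {(p51,72), (p51,73), (p51,74), (p52,72), (p52,73), (p52,74), (p53,72), (p53,73), (p53,74)}
These 22 distinct sets form the basis B.
Close under arbitrary unions to get τ_{X×Y}; counting gives |τ_{X×Y}| = 64.


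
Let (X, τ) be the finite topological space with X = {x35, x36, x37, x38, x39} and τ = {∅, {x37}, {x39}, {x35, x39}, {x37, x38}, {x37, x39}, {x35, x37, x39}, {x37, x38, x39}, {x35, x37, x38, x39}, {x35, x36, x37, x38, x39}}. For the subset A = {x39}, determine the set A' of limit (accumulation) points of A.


A' = {x35, x36}

For each x ∈ X, list the open sets U ∈ τ with x ∈ U, then check whether U ∩ (A ∖ {x}) ≠ ∅ for every such U.
  x = x35: opens ∋ x are {x35, x39}, {x35, x37, x39}, {x35, x37, x38, x39}, {x35, x36, x37, x38, x39}; each meets A ∖ {x35}, so x IS a limit point.
  x = x36: opens ∋ x are {x35, x36, x37, x38, x39}; each meets A ∖ {x36}, so x IS a limit point.
  x = x37: open {x37} ∋ x has {x37} ∩ (A ∖ {x37}) = ∅, so x is NOT a limit point.
  x = x38: open {x37, x38} ∋ x has {x37, x38} ∩ (A ∖ {x38}) = ∅, so x is NOT a limit point.
  x = x39: open {x39} ∋ x has {x39} ∩ (A ∖ {x39}) = ∅, so x is NOT a limit point.
Collecting: A' = {x35, x36}.


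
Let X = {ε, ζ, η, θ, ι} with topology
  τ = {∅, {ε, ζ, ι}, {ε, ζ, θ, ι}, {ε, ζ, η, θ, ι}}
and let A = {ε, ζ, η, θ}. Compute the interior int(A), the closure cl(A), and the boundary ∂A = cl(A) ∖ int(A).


int(A) = ∅, cl(A) = {ε, ζ, η, θ, ι}, ∂A = {ε, ζ, η, θ, ι}.

Closed sets in (X, τ) are complements of opens:
  closed(X, τ) = {∅, {η}, {η, θ}, {ε, ζ, η, θ, ι}}.
int(A) = ⋃ {U ∈ τ : U ⊆ A}. Opens contained in A: ∅.
Taking the union of these: int(A) = ∅.
cl(A) = ⋂ {C closed : A ⊆ C}. Closed sets containing A: {ε, ζ, η, θ, ι}.
Intersecting these: cl(A) = {ε, ζ, η, θ, ι}.
∂A = cl(A) ∖ int(A) = {ε, ζ, η, θ, ι} ∖ ∅ = {ε, ζ, η, θ, ι}.


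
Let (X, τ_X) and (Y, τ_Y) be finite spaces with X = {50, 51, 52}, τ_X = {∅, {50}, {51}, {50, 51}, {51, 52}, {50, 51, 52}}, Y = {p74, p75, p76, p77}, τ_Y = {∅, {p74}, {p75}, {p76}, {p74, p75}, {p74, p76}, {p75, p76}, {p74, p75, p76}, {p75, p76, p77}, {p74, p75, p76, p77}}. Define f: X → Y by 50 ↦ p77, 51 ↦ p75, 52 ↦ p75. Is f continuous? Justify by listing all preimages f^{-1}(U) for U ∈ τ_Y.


f IS continuous.

Compute f^{-1}(U) for each U ∈ τ_Y:
  U = ∅: f^{-1}(U) = ∅ ∈ τ_X ✓.
  U = {p74}: f^{-1}(U) = ∅ ∈ τ_X ✓.
  U = {p75}: f^{-1}(U) = {51, 52} ∈ τ_X ✓.
  U = {p76}: f^{-1}(U) = ∅ ∈ τ_X ✓.
  U = {p74, p75}: f^{-1}(U) = {51, 52} ∈ τ_X ✓.
  U = {p74, p76}: f^{-1}(U) = ∅ ∈ τ_X ✓.
  U = {p75, p76}: f^{-1}(U) = {51, 52} ∈ τ_X ✓.
  U = {p74, p75, p76}: f^{-1}(U) = {51, 52} ∈ τ_X ✓.
  U = {p75, p76, p77}: f^{-1}(U) = {50, 51, 52} ∈ τ_X ✓.
  U = {p74, p75, p76, p77}: f^{-1}(U) = {50, 51, 52} ∈ τ_X ✓.
Every preimage lies in τ_X, so f IS continuous.


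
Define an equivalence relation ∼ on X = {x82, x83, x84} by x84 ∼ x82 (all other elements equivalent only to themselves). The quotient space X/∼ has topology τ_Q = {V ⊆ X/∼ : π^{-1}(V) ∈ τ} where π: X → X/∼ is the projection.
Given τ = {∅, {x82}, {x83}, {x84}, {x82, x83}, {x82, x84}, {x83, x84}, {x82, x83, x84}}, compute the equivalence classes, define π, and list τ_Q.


X/∼ = {[x82=x84], [x83]}; |τ_Q| = 4.

Equivalence classes: [x82=x84], [x83].
Quotient map π: X → X/∼ sends x82 ↦ [x82=x84], x83 ↦ [x83], x84 ↦ [x82=x84].
For each subset V ⊆ X/∼, compute π^{-1}(V) ⊆ X and check whether π^{-1}(V) ∈ τ. V is open in τ_Q iff π^{-1}(V) ∈ τ.
  V = {}: π^{-1}(V) = ∅ ∈ τ ✓.
  V = {[x82=x84]}: π^{-1}(V) = {x82, x84} ∈ τ ✓.
  V = {[x83]}: π^{-1}(V) = {x83} ∈ τ ✓.
  V = {[x82=x84], [x83]}: π^{-1}(V) = {x82, x83, x84} ∈ τ ✓.
Open sets in the quotient: τ_Q = {{}, {[x82=x84]}, {[x83]}, {[x82=x84], [x83]}} (4 elements).


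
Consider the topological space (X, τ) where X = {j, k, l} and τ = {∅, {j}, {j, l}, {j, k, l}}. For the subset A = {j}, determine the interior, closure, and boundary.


int(A) = {j}, cl(A) = {j, k, l}, ∂A = {k, l}.

Closed sets in (X, τ) are complements of opens:
  closed(X, τ) = {∅, {k}, {k, l}, {j, k, l}}.
int(A) = ⋃ {U ∈ τ : U ⊆ A}. Opens contained in A: ∅, {j}.
Taking the union of these: int(A) = {j}.
cl(A) = ⋂ {C closed : A ⊆ C}. Closed sets containing A: {j, k, l}.
Intersecting these: cl(A) = {j, k, l}.
∂A = cl(A) ∖ int(A) = {j, k, l} ∖ {j} = {k, l}.


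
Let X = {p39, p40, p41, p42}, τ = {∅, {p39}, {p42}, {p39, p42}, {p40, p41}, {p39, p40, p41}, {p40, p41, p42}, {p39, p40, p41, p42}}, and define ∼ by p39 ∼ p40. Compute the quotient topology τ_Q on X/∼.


X/∼ = {[p39=p40], [p41], [p42]}; |τ_Q| = 4.

Equivalence classes: [p39=p40], [p41], [p42].
Quotient map π: X → X/∼ sends p39 ↦ [p39=p40], p40 ↦ [p39=p40], p41 ↦ [p41], p42 ↦ [p42].
For each subset V ⊆ X/∼, compute π^{-1}(V) ⊆ X and check whether π^{-1}(V) ∈ τ. V is open in τ_Q iff π^{-1}(V) ∈ τ.
  V = {}: π^{-1}(V) = ∅ ∈ τ ✓.
  V = {[p39=p40]}: π^{-1}(V) = {p39, p40} ∉ τ ✗.
  V = {[p41]}: π^{-1}(V) = {p41} ∉ τ ✗.
  V = {[p39=p40], [p41]}: π^{-1}(V) = {p39, p40, p41} ∈ τ ✓.
  V = {[p42]}: π^{-1}(V) = {p42} ∈ τ ✓.
  V = {[p39=p40], [p42]}: π^{-1}(V) = {p39, p40, p42} ∉ τ ✗.
  V = {[p41], [p42]}: π^{-1}(V) = {p41, p42} ∉ τ ✗.
  V = {[p39=p40], [p41], [p42]}: π^{-1}(V) = {p39, p40, p41, p42} ∈ τ ✓.
Open sets in the quotient: τ_Q = {{}, {[p39=p40], [p41]}, {[p42]}, {[p39=p40], [p41], [p42]}} (4 elements).


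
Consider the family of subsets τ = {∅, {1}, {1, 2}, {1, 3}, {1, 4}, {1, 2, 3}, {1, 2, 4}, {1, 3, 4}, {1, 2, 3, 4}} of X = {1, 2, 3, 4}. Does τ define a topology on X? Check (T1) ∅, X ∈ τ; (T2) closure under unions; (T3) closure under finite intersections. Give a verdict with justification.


τ IS a topology on X.

Axiom (T1): ∅ ∈ τ? Yes; X ∈ τ? Yes.
Axiom (T2/T3): check pairwise unions and intersections of members of τ.
All pairwise intersections and unions checked — each lies in τ. Therefore τ satisfies (T1), (T2), (T3): it IS a topology on X.


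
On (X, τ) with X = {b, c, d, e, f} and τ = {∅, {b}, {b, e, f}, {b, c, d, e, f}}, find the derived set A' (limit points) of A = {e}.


A' = {c, d, f}

For each x ∈ X, list the open sets U ∈ τ with x ∈ U, then check whether U ∩ (A ∖ {x}) ≠ ∅ for every such U.
  x = b: open {b} ∋ x has {b} ∩ (A ∖ {b}) = ∅, so x is NOT a limit point.
  x = c: opens ∋ x are {b, c, d, e, f}; each meets A ∖ {c}, so x IS a limit point.
  x = d: opens ∋ x are {b, c, d, e, f}; each meets A ∖ {d}, so x IS a limit point.
  x = e: open {b, e, f} ∋ x has {b, e, f} ∩ (A ∖ {e}) = ∅, so x is NOT a limit point.
  x = f: opens ∋ x are {b, e, f}, {b, c, d, e, f}; each meets A ∖ {f}, so x IS a limit point.
Collecting: A' = {c, d, f}.


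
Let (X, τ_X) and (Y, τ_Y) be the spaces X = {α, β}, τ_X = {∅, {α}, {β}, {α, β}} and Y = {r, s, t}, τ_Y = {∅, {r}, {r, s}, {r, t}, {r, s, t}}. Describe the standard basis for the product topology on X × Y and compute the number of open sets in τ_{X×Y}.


Basis B = {∅ × ∅, {α} × {r}, {β} × {r}, {α} × {r, s}, {α} × {r, t}, {α, β} × {r}, {β} × {r, s}, {β} × {r, t}, {α} × {r, s, t}, {β} × {r, s, t}, {α, β} × {r, s}, {α, β} × {r, t}, {α, β} × {r, s, t}}; |τ_{X×Y}| = 25.

Enumerate products U × V with U ∈ τ_X, V ∈ τ_Y (deduplicated):
  ∅ × ∅ = {} (∅)
  {α} × {r} = {(α,r)}
  {β} × {r} = {(β,r)}
  {α} × {r, s} = {(α,r), (α,s)}
  {α} × {r, t} = {(α,r), (α,t)}
  {α, β} × {r} = {(α,r), (β,r)}
  {β} × {r, s} = {(β,r), (β,s)}
  {β} × {r, t} = {(β,r), (β,t)}
  {α} × {r, s, t} = {(α,r), (α,s), (α,t)}
  {β} × {r, s, t} = {(β,r), (β,s), (β,t)}
  {α, β} × {r, s} = {(α,r), (α,s), (β,r), (β,s)}
  {α, β} × {r, t} = {(α,r), (α,t), (β,r), (β,t)}
  {α, β} × {r, s, t} = {(α,r), (α,s), (α,t), (β,r), (β,s), (β,t)}
These 13 distinct sets form the basis B.
Close under arbitrary unions to get τ_{X×Y}; counting gives |τ_{X×Y}| = 25.


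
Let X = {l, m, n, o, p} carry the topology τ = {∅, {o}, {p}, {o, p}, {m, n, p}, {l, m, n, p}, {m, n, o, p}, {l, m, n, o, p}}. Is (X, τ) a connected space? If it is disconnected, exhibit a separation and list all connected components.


(X, τ) is disconnected; components = [{o}, {l, m, n, p}].

Find clopen sets (U ∈ τ with X ∖ U ∈ τ):
  U = ∅, X ∖ U = {l, m, n, o, p} — both open, so U is clopen.
  U = {o}, X ∖ U = {l, m, n, p} — both open, so U is clopen.
  U = {l, m, n, p}, X ∖ U = {o} — both open, so U is clopen.
  U = {l, m, n, o, p}, X ∖ U = ∅ — both open, so U is clopen.
Nontrivial clopen(s) exist: e.g. {l, m, n, p}. So (X, τ) is disconnected.
Compute connected components by grouping points that agree on all clopens:
  component: {o}
  component: {l, m, n, p}


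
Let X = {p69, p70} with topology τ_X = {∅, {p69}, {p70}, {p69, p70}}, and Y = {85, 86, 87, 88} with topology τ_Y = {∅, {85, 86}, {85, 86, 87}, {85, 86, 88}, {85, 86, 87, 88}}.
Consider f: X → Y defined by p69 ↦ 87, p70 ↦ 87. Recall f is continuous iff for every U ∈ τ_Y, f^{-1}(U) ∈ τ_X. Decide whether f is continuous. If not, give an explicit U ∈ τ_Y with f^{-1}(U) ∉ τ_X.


f IS continuous.

Compute f^{-1}(U) for each U ∈ τ_Y:
  U = ∅: f^{-1}(U) = ∅ ∈ τ_X ✓.
  U = {85, 86}: f^{-1}(U) = ∅ ∈ τ_X ✓.
  U = {85, 86, 87}: f^{-1}(U) = {p69, p70} ∈ τ_X ✓.
  U = {85, 86, 88}: f^{-1}(U) = ∅ ∈ τ_X ✓.
  U = {85, 86, 87, 88}: f^{-1}(U) = {p69, p70} ∈ τ_X ✓.
Every preimage lies in τ_X, so f IS continuous.


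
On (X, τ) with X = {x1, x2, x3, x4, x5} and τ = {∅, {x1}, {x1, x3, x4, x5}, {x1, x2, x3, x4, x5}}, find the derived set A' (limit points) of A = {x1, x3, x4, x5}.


A' = {x2, x3, x4, x5}

For each x ∈ X, list the open sets U ∈ τ with x ∈ U, then check whether U ∩ (A ∖ {x}) ≠ ∅ for every such U.
  x = x1: open {x1} ∋ x has {x1} ∩ (A ∖ {x1}) = ∅, so x is NOT a limit point.
  x = x2: opens ∋ x are {x1, x2, x3, x4, x5}; each meets A ∖ {x2}, so x IS a limit point.
  x = x3: opens ∋ x are {x1, x3, x4, x5}, {x1, x2, x3, x4, x5}; each meets A ∖ {x3}, so x IS a limit point.
  x = x4: opens ∋ x are {x1, x3, x4, x5}, {x1, x2, x3, x4, x5}; each meets A ∖ {x4}, so x IS a limit point.
  x = x5: opens ∋ x are {x1, x3, x4, x5}, {x1, x2, x3, x4, x5}; each meets A ∖ {x5}, so x IS a limit point.
Collecting: A' = {x2, x3, x4, x5}.


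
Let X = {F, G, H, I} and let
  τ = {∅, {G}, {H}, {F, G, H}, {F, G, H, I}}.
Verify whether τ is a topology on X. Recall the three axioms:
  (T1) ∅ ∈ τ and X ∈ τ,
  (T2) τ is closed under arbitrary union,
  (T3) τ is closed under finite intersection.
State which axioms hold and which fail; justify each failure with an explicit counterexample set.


τ is NOT a topology on X.

Axiom (T1): ∅ ∈ τ? Yes; X ∈ τ? Yes.
Axiom (T2/T3): check pairwise unions and intersections of members of τ.
Counterexample for (T2): {G} ∪ {H} = {G, H} ∉ τ. Therefore τ is NOT a topology.


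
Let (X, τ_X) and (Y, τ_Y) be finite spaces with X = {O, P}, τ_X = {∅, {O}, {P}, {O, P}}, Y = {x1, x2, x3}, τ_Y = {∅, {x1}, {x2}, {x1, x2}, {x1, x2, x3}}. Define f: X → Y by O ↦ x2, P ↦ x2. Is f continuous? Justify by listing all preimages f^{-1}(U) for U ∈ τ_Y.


f IS continuous.

Compute f^{-1}(U) for each U ∈ τ_Y:
  U = ∅: f^{-1}(U) = ∅ ∈ τ_X ✓.
  U = {x1}: f^{-1}(U) = ∅ ∈ τ_X ✓.
  U = {x2}: f^{-1}(U) = {O, P} ∈ τ_X ✓.
  U = {x1, x2}: f^{-1}(U) = {O, P} ∈ τ_X ✓.
  U = {x1, x2, x3}: f^{-1}(U) = {O, P} ∈ τ_X ✓.
Every preimage lies in τ_X, so f IS continuous.


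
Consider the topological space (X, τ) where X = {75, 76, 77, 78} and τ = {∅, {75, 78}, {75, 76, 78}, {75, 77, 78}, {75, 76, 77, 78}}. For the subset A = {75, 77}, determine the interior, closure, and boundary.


int(A) = ∅, cl(A) = {75, 76, 77, 78}, ∂A = {75, 76, 77, 78}.

Closed sets in (X, τ) are complements of opens:
  closed(X, τ) = {∅, {76}, {77}, {76, 77}, {75, 76, 77, 78}}.
int(A) = ⋃ {U ∈ τ : U ⊆ A}. Opens contained in A: ∅.
Taking the union of these: int(A) = ∅.
cl(A) = ⋂ {C closed : A ⊆ C}. Closed sets containing A: {75, 76, 77, 78}.
Intersecting these: cl(A) = {75, 76, 77, 78}.
∂A = cl(A) ∖ int(A) = {75, 76, 77, 78} ∖ ∅ = {75, 76, 77, 78}.


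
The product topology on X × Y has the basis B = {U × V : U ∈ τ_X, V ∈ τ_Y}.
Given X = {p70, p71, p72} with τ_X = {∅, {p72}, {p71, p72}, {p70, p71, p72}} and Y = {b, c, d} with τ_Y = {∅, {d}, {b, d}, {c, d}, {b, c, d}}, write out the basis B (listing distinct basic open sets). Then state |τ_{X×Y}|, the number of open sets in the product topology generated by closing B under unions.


Basis B = {∅ × ∅, {p72} × {d}, {p71, p72} × {d}, {p72} × {b, d}, {p72} × {c, d}, {p70, p71, p72} × {d}, {p72} × {b, c, d}, {p71, p72} × {b, d}, {p71, p72} × {c, d}, {p70, p71, p72} × {b, d}, {p70, p71, p72} × {c, d}, {p71, p72} × {b, c, d}, {p70, p71, p72} × {b, c, d}}; |τ_{X×Y}| = 30.

Enumerate products U × V with U ∈ τ_X, V ∈ τ_Y (deduplicated):
  ∅ × ∅ = {} (∅)
  {p72} × {d} = {(p72,d)}
  {p71, p72} × {d} = {(p71,d), (p72,d)}
  {p72} × {b, d} = {(p72,b), (p72,d)}
  {p72} × {c, d} = {(p72,c), (p72,d)}
  {p70, p71, p72} × {d} = {(p70,d), (p71,d), (p72,d)}
  {p72} × {b, c, d} = {(p72,b), (p72,c), (p72,d)}
  {p71, p72} × {b, d} = {(p71,b), (p71,d), (p72,b), (p72,d)}
  {p71, p72} × {c, d} = {(p71,c), (p71,d), (p72,c), (p72,d)}
  {p70, p71, p72} × {b, d} = {(p70,b), (p70,d), (p71,b), (p71,d), (p72,b), (p72,d)}
  {p70, p71, p72} × {c, d} = {(p70,c), (p70,d), (p71,c), (p71,d), (p72,c), (p72,d)}
  {p71, p72} × {b, c, d} = {(p71,b), (p71,c), (p71,d), (p72,b), (p72,c), (p72,d)}
  {p70, p71, p72} × {b, c, d} = {(p70,b), (p70,c), (p70,d), (p71,b), (p71,c), (p71,d), (p72,b), (p72,c), (p72,d)}
These 13 distinct sets form the basis B.
Close under arbitrary unions to get τ_{X×Y}; counting gives |τ_{X×Y}| = 30.


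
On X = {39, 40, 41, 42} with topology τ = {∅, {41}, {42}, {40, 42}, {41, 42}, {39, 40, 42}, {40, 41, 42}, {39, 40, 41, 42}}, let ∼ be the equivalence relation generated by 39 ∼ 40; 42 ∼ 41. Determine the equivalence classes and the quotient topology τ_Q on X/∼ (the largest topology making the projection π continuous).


X/∼ = {[39=40], [41=42]}; |τ_Q| = 3.

Equivalence classes: [39=40], [41=42].
Quotient map π: X → X/∼ sends 39 ↦ [39=40], 40 ↦ [39=40], 41 ↦ [41=42], 42 ↦ [41=42].
For each subset V ⊆ X/∼, compute π^{-1}(V) ⊆ X and check whether π^{-1}(V) ∈ τ. V is open in τ_Q iff π^{-1}(V) ∈ τ.
  V = {}: π^{-1}(V) = ∅ ∈ τ ✓.
  V = {[39=40]}: π^{-1}(V) = {39, 40} ∉ τ ✗.
  V = {[41=42]}: π^{-1}(V) = {41, 42} ∈ τ ✓.
  V = {[39=40], [41=42]}: π^{-1}(V) = {39, 40, 41, 42} ∈ τ ✓.
Open sets in the quotient: τ_Q = {{}, {[41=42]}, {[39=40], [41=42]}} (3 elements).


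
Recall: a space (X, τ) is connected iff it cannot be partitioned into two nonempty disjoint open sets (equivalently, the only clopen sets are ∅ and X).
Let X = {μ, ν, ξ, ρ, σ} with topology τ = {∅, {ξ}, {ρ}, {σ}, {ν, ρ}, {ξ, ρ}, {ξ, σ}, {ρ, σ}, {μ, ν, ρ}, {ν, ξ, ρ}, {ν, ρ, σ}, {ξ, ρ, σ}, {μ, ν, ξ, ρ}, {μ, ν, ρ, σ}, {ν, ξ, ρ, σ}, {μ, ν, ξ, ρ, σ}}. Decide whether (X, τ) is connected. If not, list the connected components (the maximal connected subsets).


(X, τ) is disconnected; components = [{ξ}, {σ}, {μ, ν, ρ}].

Find clopen sets (U ∈ τ with X ∖ U ∈ τ):
  U = ∅, X ∖ U = {μ, ν, ξ, ρ, σ} — both open, so U is clopen.
  U = {ξ}, X ∖ U = {μ, ν, ρ, σ} — both open, so U is clopen.
  U = {σ}, X ∖ U = {μ, ν, ξ, ρ} — both open, so U is clopen.
  U = {ξ, σ}, X ∖ U = {μ, ν, ρ} — both open, so U is clopen.
  U = {μ, ν, ρ}, X ∖ U = {ξ, σ} — both open, so U is clopen.
  U = {μ, ν, ξ, ρ}, X ∖ U = {σ} — both open, so U is clopen.
  U = {μ, ν, ρ, σ}, X ∖ U = {ξ} — both open, so U is clopen.
  U = {μ, ν, ξ, ρ, σ}, X ∖ U = ∅ — both open, so U is clopen.
Nontrivial clopen(s) exist: e.g. {μ, ν, ρ}. So (X, τ) is disconnected.
Compute connected components by grouping points that agree on all clopens:
  component: {ξ}
  component: {σ}
  component: {μ, ν, ρ}


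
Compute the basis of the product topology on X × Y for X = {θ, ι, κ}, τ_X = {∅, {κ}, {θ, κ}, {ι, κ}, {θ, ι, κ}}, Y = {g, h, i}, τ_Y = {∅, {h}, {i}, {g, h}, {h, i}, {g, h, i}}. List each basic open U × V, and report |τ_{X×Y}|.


Basis B = {∅ × ∅, {κ} × {h}, {κ} × {i}, {θ, κ} × {h}, {θ, κ} × {i}, {ι, κ} × {h}, {ι, κ} × {i}, {κ} × {g, h}, {κ} × {h, i}, {θ, ι, κ} × {h}, {θ, ι, κ} × {i}, {κ} × {g, h, i}, {θ, κ} × {g, h}, {θ, κ} × {h, i}, {ι, κ} × {g, h}, {ι, κ} × {h, i}, {θ, κ} × {g, h, i}, {θ, ι, κ} × {g, h}, {θ, ι, κ} × {h, i}, {ι, κ} × {g, h, i}, {θ, ι, κ} × {g, h, i}}; |τ_{X×Y}| = 70.

Enumerate products U × V with U ∈ τ_X, V ∈ τ_Y (deduplicated):
  ∅ × ∅ = {} (∅)
  {κ} × {h} = {(κ,h)}
  {κ} × {i} = {(κ,i)}
  {θ, κ} × {h} = {(θ,h), (κ,h)}
  {θ, κ} × {i} = {(θ,i), (κ,i)}
  {ι, κ} × {h} = {(ι,h), (κ,h)}
  {ι, κ} × {i} = {(ι,i), (κ,i)}
  {κ} × {g, h} = {(κ,g), (κ,h)}
  {κ} × {h, i} = {(κ,h), (κ,i)}
  {θ, ι, κ} × {h} = {(θ,h), (ι,h), (κ,h)}
  {θ, ι, κ} × {i} = {(θ,i), (ι,i), (κ,i)}
  {κ} × {g, h, i} = {(κ,g), (κ,h), (κ,i)}
  {θ, κ} × {g, h} = {(θ,g), (θ,h), (κ,g), (κ,h)}
  {θ, κ} × {h, i} = {(θ,h), (θ,i), (κ,h), (κ,i)}
  {ι, κ} × {g, h} = {(ι,g), (ι,h), (κ,g), (κ,h)}
  {ι, κ} × {h, i} = {(ι,h), (ι,i), (κ,h), (κ,i)}
  {θ, κ} × {g, h, i} = {(θ,g), (θ,h), (θ,i), (κ,g), (κ,h), (κ,i)}
  {θ, ι, κ} × {g, h} = {(θ,g), (θ,h), (ι,g), (ι,h), (κ,g), (κ,h)}
  {θ, ι, κ} × {h, i} = {(θ,h), (θ,i), (ι,h), (ι,i), (κ,h), (κ,i)}
  {ι, κ} × {g, h, i} = {(ι,g), (ι,h), (ι,i), (κ,g), (κ,h), (κ,i)}
  {θ, ι, κ} × {g, h, i} = {(θ,g), (θ,h), (θ,i), (ι,g), (ι,h), (ι,i), (κ,g), (κ,h), (κ,i)}
These 21 distinct sets form the basis B.
Close under arbitrary unions to get τ_{X×Y}; counting gives |τ_{X×Y}| = 70.


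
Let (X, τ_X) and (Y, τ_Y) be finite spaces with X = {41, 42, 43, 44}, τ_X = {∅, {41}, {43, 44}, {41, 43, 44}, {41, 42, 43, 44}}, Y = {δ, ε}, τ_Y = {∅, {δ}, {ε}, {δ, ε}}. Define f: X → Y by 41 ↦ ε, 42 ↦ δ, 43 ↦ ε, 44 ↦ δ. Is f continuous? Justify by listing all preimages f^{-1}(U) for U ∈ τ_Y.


f is NOT continuous.

Compute f^{-1}(U) for each U ∈ τ_Y:
  U = ∅: f^{-1}(U) = ∅ ∈ τ_X ✓.
  U = {δ}: f^{-1}(U) = {42, 44} ∉ τ_X ✗.
  U = {ε}: f^{-1}(U) = {41, 43} ∉ τ_X ✗.
  U = {δ, ε}: f^{-1}(U) = {41, 42, 43, 44} ∈ τ_X ✓.
Found U = {δ} with f^{-1}(U) = {42, 44} not in τ_X. Therefore f is NOT continuous.


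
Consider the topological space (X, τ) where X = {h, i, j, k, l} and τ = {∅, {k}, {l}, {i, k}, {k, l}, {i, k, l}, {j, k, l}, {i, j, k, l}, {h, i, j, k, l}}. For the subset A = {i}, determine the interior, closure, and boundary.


int(A) = ∅, cl(A) = {h, i}, ∂A = {h, i}.

Closed sets in (X, τ) are complements of opens:
  closed(X, τ) = {∅, {h}, {h, i}, {h, j}, {h, i, j}, {h, j, l}, {h, i, j, k}, {h, i, j, l}, {h, i, j, k, l}}.
int(A) = ⋃ {U ∈ τ : U ⊆ A}. Opens contained in A: ∅.
Taking the union of these: int(A) = ∅.
cl(A) = ⋂ {C closed : A ⊆ C}. Closed sets containing A: {h, i}, {h, i, j}, {h, i, j, k}, {h, i, j, l}, {h, i, j, k, l}.
Intersecting these: cl(A) = {h, i}.
∂A = cl(A) ∖ int(A) = {h, i} ∖ ∅ = {h, i}.


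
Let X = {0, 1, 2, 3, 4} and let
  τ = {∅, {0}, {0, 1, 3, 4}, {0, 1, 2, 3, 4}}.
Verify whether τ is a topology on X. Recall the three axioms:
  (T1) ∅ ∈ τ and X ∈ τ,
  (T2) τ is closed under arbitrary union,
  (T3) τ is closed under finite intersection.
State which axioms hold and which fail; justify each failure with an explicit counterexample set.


τ IS a topology on X.

Axiom (T1): ∅ ∈ τ? Yes; X ∈ τ? Yes.
Axiom (T2/T3): check pairwise unions and intersections of members of τ.
All pairwise intersections and unions checked — each lies in τ. Therefore τ satisfies (T1), (T2), (T3): it IS a topology on X.


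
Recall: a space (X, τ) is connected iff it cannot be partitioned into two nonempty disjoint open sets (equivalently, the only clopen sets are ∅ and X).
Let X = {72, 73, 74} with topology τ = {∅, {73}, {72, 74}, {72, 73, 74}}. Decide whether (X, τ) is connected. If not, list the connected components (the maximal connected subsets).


(X, τ) is disconnected; components = [{73}, {72, 74}].

Find clopen sets (U ∈ τ with X ∖ U ∈ τ):
  U = ∅, X ∖ U = {72, 73, 74} — both open, so U is clopen.
  U = {73}, X ∖ U = {72, 74} — both open, so U is clopen.
  U = {72, 74}, X ∖ U = {73} — both open, so U is clopen.
  U = {72, 73, 74}, X ∖ U = ∅ — both open, so U is clopen.
Nontrivial clopen(s) exist: e.g. {73}. So (X, τ) is disconnected.
Compute connected components by grouping points that agree on all clopens:
  component: {73}
  component: {72, 74}


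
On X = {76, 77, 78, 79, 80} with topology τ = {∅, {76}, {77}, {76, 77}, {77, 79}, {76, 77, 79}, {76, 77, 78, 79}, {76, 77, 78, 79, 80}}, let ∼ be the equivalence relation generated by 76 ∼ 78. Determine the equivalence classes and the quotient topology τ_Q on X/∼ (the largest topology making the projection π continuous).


X/∼ = {[76=78], [77], [79], [80]}; |τ_Q| = 5.

Equivalence classes: [76=78], [77], [79], [80].
Quotient map π: X → X/∼ sends 76 ↦ [76=78], 77 ↦ [77], 78 ↦ [76=78], 79 ↦ [79], 80 ↦ [80].
For each subset V ⊆ X/∼, compute π^{-1}(V) ⊆ X and check whether π^{-1}(V) ∈ τ. V is open in τ_Q iff π^{-1}(V) ∈ τ.
  V = {}: π^{-1}(V) = ∅ ∈ τ ✓.
  V = {[76=78]}: π^{-1}(V) = {76, 78} ∉ τ ✗.
  V = {[77]}: π^{-1}(V) = {77} ∈ τ ✓.
  V = {[76=78], [77]}: π^{-1}(V) = {76, 77, 78} ∉ τ ✗.
  V = {[79]}: π^{-1}(V) = {79} ∉ τ ✗.
  V = {[76=78], [79]}: π^{-1}(V) = {76, 78, 79} ∉ τ ✗.
  V = {[77], [79]}: π^{-1}(V) = {77, 79} ∈ τ ✓.
  V = {[76=78], [77], [79]}: π^{-1}(V) = {76, 77, 78, 79} ∈ τ ✓.
  V = {[80]}: π^{-1}(V) = {80} ∉ τ ✗.
  V = {[76=78], [80]}: π^{-1}(V) = {76, 78, 80} ∉ τ ✗.
  V = {[77], [80]}: π^{-1}(V) = {77, 80} ∉ τ ✗.
  V = {[76=78], [77], [80]}: π^{-1}(V) = {76, 77, 78, 80} ∉ τ ✗.
  V = {[79], [80]}: π^{-1}(V) = {79, 80} ∉ τ ✗.
  V = {[76=78], [79], [80]}: π^{-1}(V) = {76, 78, 79, 80} ∉ τ ✗.
  V = {[77], [79], [80]}: π^{-1}(V) = {77, 79, 80} ∉ τ ✗.
  V = {[76=78], [77], [79], [80]}: π^{-1}(V) = {76, 77, 78, 79, 80} ∈ τ ✓.
Open sets in the quotient: τ_Q = {{}, {[77]}, {[77], [79]}, {[76=78], [77], [79]}, {[76=78], [77], [79], [80]}} (5 elements).


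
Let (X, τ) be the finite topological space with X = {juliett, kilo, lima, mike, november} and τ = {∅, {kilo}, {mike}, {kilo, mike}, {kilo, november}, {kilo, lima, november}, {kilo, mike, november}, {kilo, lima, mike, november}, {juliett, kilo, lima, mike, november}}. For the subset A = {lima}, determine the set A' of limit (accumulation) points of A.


A' = {juliett}

For each x ∈ X, list the open sets U ∈ τ with x ∈ U, then check whether U ∩ (A ∖ {x}) ≠ ∅ for every such U.
  x = juliett: opens ∋ x are {juliett, kilo, lima, mike, november}; each meets A ∖ {juliett}, so x IS a limit point.
  x = kilo: open {kilo} ∋ x has {kilo} ∩ (A ∖ {kilo}) = ∅, so x is NOT a limit point.
  x = lima: open {kilo, lima, november} ∋ x has {kilo, lima, november} ∩ (A ∖ {lima}) = ∅, so x is NOT a limit point.
  x = mike: open {mike} ∋ x has {mike} ∩ (A ∖ {mike}) = ∅, so x is NOT a limit point.
  x = november: open {kilo, november} ∋ x has {kilo, november} ∩ (A ∖ {november}) = ∅, so x is NOT a limit point.
Collecting: A' = {juliett}.


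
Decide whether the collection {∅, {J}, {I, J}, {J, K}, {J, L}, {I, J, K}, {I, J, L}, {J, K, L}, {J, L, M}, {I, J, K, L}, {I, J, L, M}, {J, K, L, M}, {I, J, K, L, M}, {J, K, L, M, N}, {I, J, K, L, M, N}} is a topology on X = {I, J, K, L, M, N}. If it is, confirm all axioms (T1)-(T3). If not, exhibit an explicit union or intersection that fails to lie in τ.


τ IS a topology on X.

Axiom (T1): ∅ ∈ τ? Yes; X ∈ τ? Yes.
Axiom (T2/T3): check pairwise unions and intersections of members of τ.
All pairwise intersections and unions checked — each lies in τ. Therefore τ satisfies (T1), (T2), (T3): it IS a topology on X.


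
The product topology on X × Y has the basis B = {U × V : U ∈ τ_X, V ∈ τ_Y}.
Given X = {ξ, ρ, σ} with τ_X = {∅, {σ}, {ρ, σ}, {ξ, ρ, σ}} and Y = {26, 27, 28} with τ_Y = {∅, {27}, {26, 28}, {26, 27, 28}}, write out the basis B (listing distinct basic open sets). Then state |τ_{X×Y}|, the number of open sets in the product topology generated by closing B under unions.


Basis B = {∅ × ∅, {σ} × {27}, {ρ, σ} × {27}, {σ} × {26, 28}, {ξ, ρ, σ} × {27}, {σ} × {26, 27, 28}, {ρ, σ} × {26, 28}, {ξ, ρ, σ} × {26, 28}, {ρ, σ} × {26, 27, 28}, {ξ, ρ, σ} × {26, 27, 28}}; |τ_{X×Y}| = 16.

Enumerate products U × V with U ∈ τ_X, V ∈ τ_Y (deduplicated):
  ∅ × ∅ = {} (∅)
  {σ} × {27} = {(σ,27)}
  {ρ, σ} × {27} = {(ρ,27), (σ,27)}
  {σ} × {26, 28} = {(σ,26), (σ,28)}
  {ξ, ρ, σ} × {27} = {(ξ,27), (ρ,27), (σ,27)}
  {σ} × {26, 27, 28} = {(σ,26), (σ,27), (σ,28)}
  {ρ, σ} × {26, 28} = {(ρ,26), (ρ,28), (σ,26), (σ,28)}
  {ξ, ρ, σ} × {26, 28} = {(ξ,26), (ξ,28), (ρ,26), (ρ,28), (σ,26), (σ,28)}
  {ρ, σ} × {26, 27, 28} = {(ρ,26), (ρ,27), (ρ,28), (σ,26), (σ,27), (σ,28)}
  {ξ, ρ, σ} × {26, 27, 28} = {(ξ,26), (ξ,27), (ξ,28), (ρ,26), (ρ,27), (ρ,28), (σ,26), (σ,27), (σ,28)}
These 10 distinct sets form the basis B.
Close under arbitrary unions to get τ_{X×Y}; counting gives |τ_{X×Y}| = 16.


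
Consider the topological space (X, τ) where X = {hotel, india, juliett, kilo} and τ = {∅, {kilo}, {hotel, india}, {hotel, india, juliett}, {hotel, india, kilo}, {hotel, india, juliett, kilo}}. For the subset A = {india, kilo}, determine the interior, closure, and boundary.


int(A) = {kilo}, cl(A) = {hotel, india, juliett, kilo}, ∂A = {hotel, india, juliett}.

Closed sets in (X, τ) are complements of opens:
  closed(X, τ) = {∅, {juliett}, {kilo}, {juliett, kilo}, {hotel, india, juliett}, {hotel, india, juliett, kilo}}.
int(A) = ⋃ {U ∈ τ : U ⊆ A}. Opens contained in A: ∅, {kilo}.
Taking the union of these: int(A) = {kilo}.
cl(A) = ⋂ {C closed : A ⊆ C}. Closed sets containing A: {hotel, india, juliett, kilo}.
Intersecting these: cl(A) = {hotel, india, juliett, kilo}.
∂A = cl(A) ∖ int(A) = {hotel, india, juliett, kilo} ∖ {kilo} = {hotel, india, juliett}.


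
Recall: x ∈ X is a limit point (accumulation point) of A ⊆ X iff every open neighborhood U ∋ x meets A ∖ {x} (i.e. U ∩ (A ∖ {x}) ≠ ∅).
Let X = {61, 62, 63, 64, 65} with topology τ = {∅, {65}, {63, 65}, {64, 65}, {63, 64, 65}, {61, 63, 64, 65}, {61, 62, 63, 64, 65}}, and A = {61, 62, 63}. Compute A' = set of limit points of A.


A' = {61, 62}

For each x ∈ X, list the open sets U ∈ τ with x ∈ U, then check whether U ∩ (A ∖ {x}) ≠ ∅ for every such U.
  x = 61: opens ∋ x are {61, 63, 64, 65}, {61, 62, 63, 64, 65}; each meets A ∖ {61}, so x IS a limit point.
  x = 62: opens ∋ x are {61, 62, 63, 64, 65}; each meets A ∖ {62}, so x IS a limit point.
  x = 63: open {63, 65} ∋ x has {63, 65} ∩ (A ∖ {63}) = ∅, so x is NOT a limit point.
  x = 64: open {64, 65} ∋ x has {64, 65} ∩ (A ∖ {64}) = ∅, so x is NOT a limit point.
  x = 65: open {65} ∋ x has {65} ∩ (A ∖ {65}) = ∅, so x is NOT a limit point.
Collecting: A' = {61, 62}.


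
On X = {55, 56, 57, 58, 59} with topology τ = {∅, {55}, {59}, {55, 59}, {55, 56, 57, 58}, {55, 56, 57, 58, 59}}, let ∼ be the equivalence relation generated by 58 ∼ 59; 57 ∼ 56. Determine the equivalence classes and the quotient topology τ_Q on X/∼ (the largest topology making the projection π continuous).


X/∼ = {[55], [56=57], [58=59]}; |τ_Q| = 3.

Equivalence classes: [55], [56=57], [58=59].
Quotient map π: X → X/∼ sends 55 ↦ [55], 56 ↦ [56=57], 57 ↦ [56=57], 58 ↦ [58=59], 59 ↦ [58=59].
For each subset V ⊆ X/∼, compute π^{-1}(V) ⊆ X and check whether π^{-1}(V) ∈ τ. V is open in τ_Q iff π^{-1}(V) ∈ τ.
  V = {}: π^{-1}(V) = ∅ ∈ τ ✓.
  V = {[55]}: π^{-1}(V) = {55} ∈ τ ✓.
  V = {[56=57]}: π^{-1}(V) = {56, 57} ∉ τ ✗.
  V = {[55], [56=57]}: π^{-1}(V) = {55, 56, 57} ∉ τ ✗.
  V = {[58=59]}: π^{-1}(V) = {58, 59} ∉ τ ✗.
  V = {[55], [58=59]}: π^{-1}(V) = {55, 58, 59} ∉ τ ✗.
  V = {[56=57], [58=59]}: π^{-1}(V) = {56, 57, 58, 59} ∉ τ ✗.
  V = {[55], [56=57], [58=59]}: π^{-1}(V) = {55, 56, 57, 58, 59} ∈ τ ✓.
Open sets in the quotient: τ_Q = {{}, {[55]}, {[55], [56=57], [58=59]}} (3 elements).
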